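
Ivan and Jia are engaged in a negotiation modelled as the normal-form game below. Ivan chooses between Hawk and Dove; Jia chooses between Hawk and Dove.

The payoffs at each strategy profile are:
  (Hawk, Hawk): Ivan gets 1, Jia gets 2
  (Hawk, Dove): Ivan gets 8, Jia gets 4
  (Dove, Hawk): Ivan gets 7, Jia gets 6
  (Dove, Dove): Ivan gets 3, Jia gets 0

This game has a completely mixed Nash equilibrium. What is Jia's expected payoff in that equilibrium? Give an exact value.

First find x, the probability Ivan plays Hawk, from Jia's indifference between Hawk and Dove: 2x + 6(1−x) = 4x, giving x = 3/4.
Since Jia is indifferent in equilibrium, Jia's expected payoff equals the payoff from either column against (3/4, 1/4). Using Hawk: 2(3/4) + 6(1/4) = 3.

3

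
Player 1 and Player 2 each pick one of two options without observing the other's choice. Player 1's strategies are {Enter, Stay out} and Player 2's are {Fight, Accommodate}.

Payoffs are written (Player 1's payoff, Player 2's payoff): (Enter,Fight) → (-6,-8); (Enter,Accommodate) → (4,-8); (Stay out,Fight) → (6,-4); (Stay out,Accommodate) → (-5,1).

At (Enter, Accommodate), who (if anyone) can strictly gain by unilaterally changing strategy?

Neither

Player 1 at (Enter, Accommodate) earns 4; deviating to Stay out yields -5 — not better.
Player 2 earns -8; deviating to Fight yields -8 — not better.
Neither player can strictly improve; the profile is a Nash equilibrium.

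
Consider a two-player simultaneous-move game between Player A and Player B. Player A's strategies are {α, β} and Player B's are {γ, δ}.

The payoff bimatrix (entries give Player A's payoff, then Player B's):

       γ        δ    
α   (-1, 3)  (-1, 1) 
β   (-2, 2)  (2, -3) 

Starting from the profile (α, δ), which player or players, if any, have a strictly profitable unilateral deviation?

Player A at (α, δ) earns -1; deviating to β yields 2 — a strict improvement.
Player B earns 1; deviating to γ yields 3 — a strict improvement.
Both Player A and Player B have strictly profitable deviations.

Both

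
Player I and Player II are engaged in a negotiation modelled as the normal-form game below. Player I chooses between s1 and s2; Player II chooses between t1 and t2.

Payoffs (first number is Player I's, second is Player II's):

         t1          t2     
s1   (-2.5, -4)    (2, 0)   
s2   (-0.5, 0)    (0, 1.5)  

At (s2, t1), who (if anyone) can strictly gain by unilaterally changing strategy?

Player II

Player I at (s2, t1) earns -0.5; deviating to s1 yields -2.5 — not better.
Player II earns 0; deviating to t2 yields 1.5 — a strict improvement.
Only Player II has a strictly profitable deviation.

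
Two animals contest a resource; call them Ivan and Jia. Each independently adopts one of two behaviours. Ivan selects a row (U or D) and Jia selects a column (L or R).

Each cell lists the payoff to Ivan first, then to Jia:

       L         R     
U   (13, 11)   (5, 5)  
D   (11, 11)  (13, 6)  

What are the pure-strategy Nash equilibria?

(U, L)

(U, L): Ivan gets 13 ≥ 11 from D, and Jia gets 11 ≥ 5 from R — Nash equilibrium.
(U, R): Ivan prefers D (13 > 5); Jia prefers L (11 > 5) — not an equilibrium.
(D, L): Ivan prefers U (13 > 11) — not an equilibrium.
(D, R): Jia prefers L (11 > 6) — not an equilibrium.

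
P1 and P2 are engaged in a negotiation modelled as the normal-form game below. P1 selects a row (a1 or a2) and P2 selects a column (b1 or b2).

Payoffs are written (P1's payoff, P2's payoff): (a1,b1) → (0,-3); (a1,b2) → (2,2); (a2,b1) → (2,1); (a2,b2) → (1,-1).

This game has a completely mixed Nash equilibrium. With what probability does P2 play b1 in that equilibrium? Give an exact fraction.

1/3

Let q be the probability that P2 plays b1. In a completely mixed equilibrium, P1 must be indifferent between a1 and a2.
P1's expected payoff from a1 is 2(1−q); from a2 it is 2q + (1−q).
Setting these equal: −2q + 2 = q + 1, so q = 1/3.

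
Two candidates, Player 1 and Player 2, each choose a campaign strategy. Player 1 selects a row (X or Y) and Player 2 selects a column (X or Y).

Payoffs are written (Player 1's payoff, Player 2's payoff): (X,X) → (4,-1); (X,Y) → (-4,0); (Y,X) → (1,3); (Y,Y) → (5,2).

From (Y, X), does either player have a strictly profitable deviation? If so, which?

Player 1

Player 1 at (Y, X) earns 1; deviating to X yields 4 — a strict improvement.
Player 2 earns 3; deviating to Y yields 2 — not better.
Only Player 1 has a strictly profitable deviation.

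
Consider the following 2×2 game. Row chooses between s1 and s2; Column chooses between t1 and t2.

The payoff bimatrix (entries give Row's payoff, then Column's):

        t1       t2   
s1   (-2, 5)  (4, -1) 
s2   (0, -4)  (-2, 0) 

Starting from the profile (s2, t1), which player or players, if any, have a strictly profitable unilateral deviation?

Row at (s2, t1) earns 0; deviating to s1 yields -2 — not better.
Column earns -4; deviating to t2 yields 0 — a strict improvement.
Only Column has a strictly profitable deviation.

Column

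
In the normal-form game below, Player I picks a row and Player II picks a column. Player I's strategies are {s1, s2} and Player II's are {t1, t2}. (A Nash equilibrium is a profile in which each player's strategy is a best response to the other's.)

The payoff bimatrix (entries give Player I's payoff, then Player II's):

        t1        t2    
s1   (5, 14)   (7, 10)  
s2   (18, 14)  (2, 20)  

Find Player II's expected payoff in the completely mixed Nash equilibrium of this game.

First find x, the probability Player I plays s1, from Player II's indifference between t1 and t2: 14x + 14(1−x) = 10x + 20(1−x), giving x = 3/5.
Since Player II is indifferent in equilibrium, Player II's expected payoff equals the payoff from either column against (3/5, 2/5). Using t1: 14(3/5) + 14(2/5) = 14.

14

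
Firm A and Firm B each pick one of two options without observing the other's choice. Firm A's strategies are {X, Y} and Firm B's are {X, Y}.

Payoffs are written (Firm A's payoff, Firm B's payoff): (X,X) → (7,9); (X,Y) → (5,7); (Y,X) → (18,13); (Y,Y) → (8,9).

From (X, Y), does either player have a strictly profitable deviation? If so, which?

Firm A at (X, Y) earns 5; deviating to Y yields 8 — a strict improvement.
Firm B earns 7; deviating to X yields 9 — a strict improvement.
Both Firm A and Firm B have strictly profitable deviations.

Both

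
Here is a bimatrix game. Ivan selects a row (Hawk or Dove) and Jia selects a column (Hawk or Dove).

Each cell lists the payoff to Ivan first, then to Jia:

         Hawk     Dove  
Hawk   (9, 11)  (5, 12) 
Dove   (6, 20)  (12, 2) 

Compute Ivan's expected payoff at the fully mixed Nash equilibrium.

39/5

First find q, the probability Jia plays Hawk, from Ivan's indifference between Hawk and Dove: 9q + 5(1−q) = 6q + 12(1−q), giving q = 7/10.
Since Ivan is indifferent in equilibrium, Ivan's expected payoff equals the payoff from either row against (7/10, 3/10). Using Hawk: 9(7/10) + 5(3/10) = 39/5.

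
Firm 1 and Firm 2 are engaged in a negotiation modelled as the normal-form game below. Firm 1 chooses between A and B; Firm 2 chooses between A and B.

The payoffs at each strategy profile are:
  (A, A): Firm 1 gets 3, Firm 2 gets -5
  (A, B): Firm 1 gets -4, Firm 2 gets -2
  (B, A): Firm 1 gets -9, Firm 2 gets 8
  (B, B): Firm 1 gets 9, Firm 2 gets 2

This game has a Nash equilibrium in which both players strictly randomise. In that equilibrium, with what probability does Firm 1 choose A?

2/3

Let p be the probability that Firm 1 plays A. In a completely mixed equilibrium, Firm 2 must be indifferent between A and B.
Firm 2's expected payoff from A is −5p + 8(1−p); from B it is −2p + 2(1−p).
Setting these equal: −13p + 8 = −4p + 2, so p = 2/3.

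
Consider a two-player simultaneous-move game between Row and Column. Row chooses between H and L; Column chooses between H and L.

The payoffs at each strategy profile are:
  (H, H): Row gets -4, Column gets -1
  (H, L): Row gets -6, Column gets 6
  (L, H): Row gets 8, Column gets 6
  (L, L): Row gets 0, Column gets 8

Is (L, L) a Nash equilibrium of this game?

Yes

At (L, L), Row earns 0; switching to H would give -6, so Row has no profitable deviation.
Column earns 8; switching to H would give 6, so Column has no profitable deviation.
Neither player can gain by a unilateral deviation, so this profile is a Nash equilibrium.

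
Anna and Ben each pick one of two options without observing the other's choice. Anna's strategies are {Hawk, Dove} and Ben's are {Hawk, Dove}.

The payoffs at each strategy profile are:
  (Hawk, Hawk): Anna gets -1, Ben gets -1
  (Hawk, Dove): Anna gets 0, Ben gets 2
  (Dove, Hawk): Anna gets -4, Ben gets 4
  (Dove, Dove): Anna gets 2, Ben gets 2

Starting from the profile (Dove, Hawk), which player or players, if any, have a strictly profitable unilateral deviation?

Anna

Anna at (Dove, Hawk) earns -4; deviating to Hawk yields -1 — a strict improvement.
Ben earns 4; deviating to Dove yields 2 — not better.
Only Anna has a strictly profitable deviation.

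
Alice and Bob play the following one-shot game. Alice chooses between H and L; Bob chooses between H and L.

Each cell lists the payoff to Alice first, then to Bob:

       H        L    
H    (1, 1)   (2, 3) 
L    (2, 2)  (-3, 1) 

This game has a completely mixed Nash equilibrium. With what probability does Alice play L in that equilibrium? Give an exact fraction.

2/3

Let x be the probability that Alice plays H. In a completely mixed equilibrium, Bob must be indifferent between H and L.
Bob's expected payoff from H is x + 2(1−x); from L it is 3x + (1−x).
Setting these equal: −x + 2 = 2x + 1, so x = 1/3.
Therefore Alice plays L with probability 1 − 1/3 = 2/3.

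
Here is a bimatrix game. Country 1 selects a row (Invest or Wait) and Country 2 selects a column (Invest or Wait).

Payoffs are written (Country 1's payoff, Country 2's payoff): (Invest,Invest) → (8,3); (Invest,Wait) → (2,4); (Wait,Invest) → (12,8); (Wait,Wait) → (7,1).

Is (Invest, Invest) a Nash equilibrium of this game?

At (Invest, Invest), Country 1 earns 8; switching to Wait would give 12, so Country 1 would deviate.
Country 2 earns 3; switching to Wait would give 4, so Country 2 would deviate.
Since at least one player can profitably deviate, this is not a Nash equilibrium.

No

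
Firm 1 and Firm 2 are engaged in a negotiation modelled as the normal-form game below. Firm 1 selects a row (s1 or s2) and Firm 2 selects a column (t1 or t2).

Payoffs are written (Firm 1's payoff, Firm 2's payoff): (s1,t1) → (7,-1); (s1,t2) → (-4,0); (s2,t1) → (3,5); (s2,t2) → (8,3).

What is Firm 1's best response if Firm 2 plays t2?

Against t2, Firm 1 earns -4 from s1 and 8 from s2.
So s2 is the best response.

s2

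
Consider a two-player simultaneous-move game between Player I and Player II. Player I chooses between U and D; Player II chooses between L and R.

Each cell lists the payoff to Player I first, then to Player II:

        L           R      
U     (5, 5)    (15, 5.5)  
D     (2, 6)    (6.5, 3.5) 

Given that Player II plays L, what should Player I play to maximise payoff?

Against L, Player I earns 5 from U and 2 from D.
So U is the best response.

U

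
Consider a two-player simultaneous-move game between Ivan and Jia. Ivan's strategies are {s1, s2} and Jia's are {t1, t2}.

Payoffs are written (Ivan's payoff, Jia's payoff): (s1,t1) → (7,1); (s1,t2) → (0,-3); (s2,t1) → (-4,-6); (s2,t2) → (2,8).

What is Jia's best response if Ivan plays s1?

t1

Against s1, Jia earns 1 from t1 and -3 from t2.
So t1 is the best response.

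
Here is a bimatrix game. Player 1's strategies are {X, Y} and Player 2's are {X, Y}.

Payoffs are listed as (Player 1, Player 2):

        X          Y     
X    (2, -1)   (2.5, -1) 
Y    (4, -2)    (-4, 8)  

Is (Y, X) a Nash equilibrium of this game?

At (Y, X), Player 1 earns 4; switching to X would give 2, so Player 1 has no profitable deviation.
Player 2 earns -2; switching to Y would give 8, so Player 2 would deviate.
Since at least one player can profitably deviate, this is not a Nash equilibrium.

No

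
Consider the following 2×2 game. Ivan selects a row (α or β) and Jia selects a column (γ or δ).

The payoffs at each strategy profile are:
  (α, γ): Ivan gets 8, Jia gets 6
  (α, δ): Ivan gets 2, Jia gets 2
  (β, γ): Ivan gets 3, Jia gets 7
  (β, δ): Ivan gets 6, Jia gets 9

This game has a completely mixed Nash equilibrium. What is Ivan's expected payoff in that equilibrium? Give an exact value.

14/3

First find y, the probability Jia plays γ, from Ivan's indifference between α and β: 8y + 2(1−y) = 3y + 6(1−y), giving y = 4/9.
Since Ivan is indifferent in equilibrium, Ivan's expected payoff equals the payoff from either row against (4/9, 5/9). Using α: 8(4/9) + 2(5/9) = 14/3.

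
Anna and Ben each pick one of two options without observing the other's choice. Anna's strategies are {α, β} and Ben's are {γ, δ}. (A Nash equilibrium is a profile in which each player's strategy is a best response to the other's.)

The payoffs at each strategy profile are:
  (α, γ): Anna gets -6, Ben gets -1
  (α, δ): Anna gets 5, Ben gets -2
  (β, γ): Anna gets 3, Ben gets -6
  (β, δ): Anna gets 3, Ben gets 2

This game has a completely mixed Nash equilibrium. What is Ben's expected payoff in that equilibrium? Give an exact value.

First find x, the probability Anna plays α, from Ben's indifference between γ and δ: −x − 6(1−x) = −2x + 2(1−x), giving x = 8/9.
Since Ben is indifferent in equilibrium, Ben's expected payoff equals the payoff from either column against (8/9, 1/9). Using γ: −(8/9) − 6(1/9) = -14/9.

-14/9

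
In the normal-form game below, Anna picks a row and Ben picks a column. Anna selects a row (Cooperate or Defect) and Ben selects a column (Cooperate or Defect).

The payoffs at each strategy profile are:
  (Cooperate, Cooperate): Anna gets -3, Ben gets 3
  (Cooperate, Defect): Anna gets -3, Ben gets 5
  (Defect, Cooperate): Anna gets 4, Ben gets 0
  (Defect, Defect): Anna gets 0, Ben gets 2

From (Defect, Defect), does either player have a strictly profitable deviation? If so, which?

Neither

Anna at (Defect, Defect) earns 0; deviating to Cooperate yields -3 — not better.
Ben earns 2; deviating to Cooperate yields 0 — not better.
Neither player can strictly improve; the profile is a Nash equilibrium.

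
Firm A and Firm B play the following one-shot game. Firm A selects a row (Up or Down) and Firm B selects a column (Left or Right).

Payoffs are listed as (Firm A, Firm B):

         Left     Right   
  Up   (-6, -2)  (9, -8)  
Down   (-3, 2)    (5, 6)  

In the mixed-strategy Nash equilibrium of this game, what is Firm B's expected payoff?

2/5

First find x, the probability Firm A plays Up, from Firm B's indifference between Left and Right: −2x + 2(1−x) = −8x + 6(1−x), giving x = 2/5.
Since Firm B is indifferent in equilibrium, Firm B's expected payoff equals the payoff from either column against (2/5, 3/5). Using Left: −2(2/5) + 2(3/5) = 2/5.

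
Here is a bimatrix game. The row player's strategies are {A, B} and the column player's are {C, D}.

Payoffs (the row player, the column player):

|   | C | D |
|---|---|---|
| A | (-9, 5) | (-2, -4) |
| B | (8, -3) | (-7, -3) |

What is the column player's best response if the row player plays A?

Against A, the column player earns 5 from C and -4 from D.
So C is the best response.

C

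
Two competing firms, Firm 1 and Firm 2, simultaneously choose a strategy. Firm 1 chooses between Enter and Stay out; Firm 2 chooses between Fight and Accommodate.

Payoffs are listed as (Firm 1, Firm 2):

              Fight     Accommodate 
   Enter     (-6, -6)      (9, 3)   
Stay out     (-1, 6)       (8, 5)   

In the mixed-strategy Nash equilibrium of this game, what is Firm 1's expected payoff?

13/2

First find q, the probability Firm 2 plays Fight, from Firm 1's indifference between Enter and Stay out: −6q + 9(1−q) = −q + 8(1−q), giving q = 1/6.
Since Firm 1 is indifferent in equilibrium, Firm 1's expected payoff equals the payoff from either row against (1/6, 5/6). Using Enter: −6(1/6) + 9(5/6) = 13/2.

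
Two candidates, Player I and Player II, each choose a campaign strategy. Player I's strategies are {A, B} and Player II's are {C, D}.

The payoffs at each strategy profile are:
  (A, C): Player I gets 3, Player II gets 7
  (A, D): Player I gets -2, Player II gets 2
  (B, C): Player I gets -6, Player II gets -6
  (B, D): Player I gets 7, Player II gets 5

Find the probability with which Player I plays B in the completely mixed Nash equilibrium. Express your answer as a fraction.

Let p be the probability that Player I plays A. In a completely mixed equilibrium, Player II must be indifferent between C and D.
Player II's expected payoff from C is 7p − 6(1−p); from D it is 2p + 5(1−p).
Setting these equal: 13p − 6 = −3p + 5, so p = 11/16.
Therefore Player I plays B with probability 1 − 11/16 = 5/16.

5/16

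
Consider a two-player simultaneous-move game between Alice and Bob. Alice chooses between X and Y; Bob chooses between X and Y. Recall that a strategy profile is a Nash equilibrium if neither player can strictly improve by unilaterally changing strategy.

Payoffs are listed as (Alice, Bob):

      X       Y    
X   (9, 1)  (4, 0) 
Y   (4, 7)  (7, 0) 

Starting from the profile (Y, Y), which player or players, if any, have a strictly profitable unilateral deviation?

Alice at (Y, Y) earns 7; deviating to X yields 4 — not better.
Bob earns 0; deviating to X yields 7 — a strict improvement.
Only Bob has a strictly profitable deviation.

Bob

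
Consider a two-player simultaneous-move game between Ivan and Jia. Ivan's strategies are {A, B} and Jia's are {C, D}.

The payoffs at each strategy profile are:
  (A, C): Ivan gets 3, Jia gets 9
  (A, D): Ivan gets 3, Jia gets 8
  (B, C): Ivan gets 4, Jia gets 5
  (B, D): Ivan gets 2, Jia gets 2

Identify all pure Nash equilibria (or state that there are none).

(A, C): Ivan prefers B (4 > 3) — not an equilibrium.
(A, D): Jia prefers C (9 > 8) — not an equilibrium.
(B, C): Ivan gets 4 ≥ 3 from A, and Jia gets 5 ≥ 2 from D — Nash equilibrium.
(B, D): Ivan prefers A (3 > 2); Jia prefers C (5 > 2) — not an equilibrium.

(B, C)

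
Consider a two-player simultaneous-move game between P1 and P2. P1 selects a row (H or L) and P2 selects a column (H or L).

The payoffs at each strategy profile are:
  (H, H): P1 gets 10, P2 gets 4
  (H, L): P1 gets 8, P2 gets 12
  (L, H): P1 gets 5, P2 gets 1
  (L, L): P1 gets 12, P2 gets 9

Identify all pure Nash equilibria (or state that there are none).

(L, L)

(H, H): P2 prefers L (12 > 4) — not an equilibrium.
(H, L): P1 prefers L (12 > 8) — not an equilibrium.
(L, H): P1 prefers H (10 > 5); P2 prefers L (9 > 1) — not an equilibrium.
(L, L): P1 gets 12 ≥ 8 from H, and P2 gets 9 ≥ 1 from H — Nash equilibrium.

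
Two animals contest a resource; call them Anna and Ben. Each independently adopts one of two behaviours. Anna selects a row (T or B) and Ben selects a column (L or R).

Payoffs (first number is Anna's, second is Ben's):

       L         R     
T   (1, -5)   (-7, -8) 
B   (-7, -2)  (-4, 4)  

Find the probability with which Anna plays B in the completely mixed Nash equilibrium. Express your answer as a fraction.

Let p be the probability that Anna plays T. In a completely mixed equilibrium, Ben must be indifferent between L and R.
Ben's expected payoff from L is −5p − 2(1−p); from R it is −8p + 4(1−p).
Setting these equal: −3p − 2 = −12p + 4, so p = 2/3.
Therefore Anna plays B with probability 1 − 2/3 = 1/3.

1/3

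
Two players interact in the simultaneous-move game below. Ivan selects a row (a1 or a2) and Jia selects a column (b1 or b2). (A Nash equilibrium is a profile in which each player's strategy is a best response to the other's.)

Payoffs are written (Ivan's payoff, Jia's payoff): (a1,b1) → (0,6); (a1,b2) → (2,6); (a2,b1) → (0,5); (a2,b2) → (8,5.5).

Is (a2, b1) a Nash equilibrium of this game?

At (a2, b1), Ivan earns 0; switching to a1 would give 0, so Ivan has no profitable deviation.
Jia earns 5; switching to b2 would give 5.5, so Jia would deviate.
Since at least one player can profitably deviate, this is not a Nash equilibrium.

No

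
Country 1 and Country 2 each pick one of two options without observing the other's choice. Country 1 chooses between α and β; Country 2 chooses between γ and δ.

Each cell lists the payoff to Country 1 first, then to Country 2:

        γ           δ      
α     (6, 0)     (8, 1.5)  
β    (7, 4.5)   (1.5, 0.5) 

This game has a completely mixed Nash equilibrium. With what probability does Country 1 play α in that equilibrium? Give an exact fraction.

Let x be the probability that Country 1 plays α. In a completely mixed equilibrium, Country 2 must be indifferent between γ and δ.
Country 2's expected payoff from γ is 4.5(1−x); from δ it is 1.5x + 0.5(1−x).
Setting these equal: −4.5x + 4.5 = x + 0.5, so x = 8/11.

8/11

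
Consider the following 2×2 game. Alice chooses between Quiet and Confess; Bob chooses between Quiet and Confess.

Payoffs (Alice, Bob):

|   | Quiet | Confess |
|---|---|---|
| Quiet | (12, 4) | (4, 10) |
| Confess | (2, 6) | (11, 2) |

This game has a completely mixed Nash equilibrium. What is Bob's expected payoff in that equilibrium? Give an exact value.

26/5

First find p, the probability Alice plays Quiet, from Bob's indifference between Quiet and Confess: 4p + 6(1−p) = 10p + 2(1−p), giving p = 2/5.
Since Bob is indifferent in equilibrium, Bob's expected payoff equals the payoff from either column against (2/5, 3/5). Using Quiet: 4(2/5) + 6(3/5) = 26/5.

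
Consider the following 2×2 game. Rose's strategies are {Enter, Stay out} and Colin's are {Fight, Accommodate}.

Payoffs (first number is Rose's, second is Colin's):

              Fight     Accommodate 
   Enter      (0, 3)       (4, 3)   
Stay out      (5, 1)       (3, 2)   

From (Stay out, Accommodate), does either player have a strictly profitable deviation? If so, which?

Rose at (Stay out, Accommodate) earns 3; deviating to Enter yields 4 — a strict improvement.
Colin earns 2; deviating to Fight yields 1 — not better.
Only Rose has a strictly profitable deviation.

Rose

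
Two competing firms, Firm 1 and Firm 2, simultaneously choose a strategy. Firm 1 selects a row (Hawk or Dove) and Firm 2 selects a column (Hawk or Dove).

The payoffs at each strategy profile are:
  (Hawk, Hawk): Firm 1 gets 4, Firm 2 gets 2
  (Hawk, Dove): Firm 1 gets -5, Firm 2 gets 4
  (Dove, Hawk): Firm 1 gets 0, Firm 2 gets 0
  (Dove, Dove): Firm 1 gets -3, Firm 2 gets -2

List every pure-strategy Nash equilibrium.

(Hawk, Hawk): Firm 2 prefers Dove (4 > 2) — not an equilibrium.
(Hawk, Dove): Firm 1 prefers Dove (-3 > -5) — not an equilibrium.
(Dove, Hawk): Firm 1 prefers Hawk (4 > 0) — not an equilibrium.
(Dove, Dove): Firm 2 prefers Hawk (0 > -2) — not an equilibrium.

none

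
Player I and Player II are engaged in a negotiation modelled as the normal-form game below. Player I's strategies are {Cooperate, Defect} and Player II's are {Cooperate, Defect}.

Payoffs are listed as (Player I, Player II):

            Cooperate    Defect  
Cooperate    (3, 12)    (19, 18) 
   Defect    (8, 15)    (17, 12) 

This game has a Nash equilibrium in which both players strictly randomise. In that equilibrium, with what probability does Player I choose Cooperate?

Let x be the probability that Player I plays Cooperate. In a completely mixed equilibrium, Player II must be indifferent between Cooperate and Defect.
Player II's expected payoff from Cooperate is 12x + 15(1−x); from Defect it is 18x + 12(1−x).
Setting these equal: −3x + 15 = 6x + 12, so x = 1/3.

1/3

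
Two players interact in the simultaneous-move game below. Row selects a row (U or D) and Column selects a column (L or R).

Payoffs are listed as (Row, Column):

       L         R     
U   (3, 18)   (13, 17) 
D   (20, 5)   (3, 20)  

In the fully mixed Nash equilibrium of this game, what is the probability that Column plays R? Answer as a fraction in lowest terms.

Let c be the probability that Column plays L. In a completely mixed equilibrium, Row must be indifferent between U and D.
Row's expected payoff from U is 3c + 13(1−c); from D it is 20c + 3(1−c).
Setting these equal: −10c + 13 = 17c + 3, so c = 10/27.
Therefore Column plays R with probability 1 − 10/27 = 17/27.

17/27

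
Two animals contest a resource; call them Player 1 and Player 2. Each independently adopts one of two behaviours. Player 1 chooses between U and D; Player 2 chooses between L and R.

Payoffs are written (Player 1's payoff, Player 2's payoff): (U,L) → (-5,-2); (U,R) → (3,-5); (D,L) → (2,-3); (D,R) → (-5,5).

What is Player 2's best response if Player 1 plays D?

R

Against D, Player 2 earns -3 from L and 5 from R.
So R is the best response.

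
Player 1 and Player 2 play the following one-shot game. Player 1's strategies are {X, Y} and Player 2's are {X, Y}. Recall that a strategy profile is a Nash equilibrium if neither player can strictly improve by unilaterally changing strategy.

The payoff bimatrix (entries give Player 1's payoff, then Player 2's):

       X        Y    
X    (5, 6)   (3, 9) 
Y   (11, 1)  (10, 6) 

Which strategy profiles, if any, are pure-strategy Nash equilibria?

(Y, Y)

(X, X): Player 1 prefers Y (11 > 5); Player 2 prefers Y (9 > 6) — not an equilibrium.
(X, Y): Player 1 prefers Y (10 > 3) — not an equilibrium.
(Y, X): Player 2 prefers Y (6 > 1) — not an equilibrium.
(Y, Y): Player 1 gets 10 ≥ 3 from X, and Player 2 gets 6 ≥ 1 from X — Nash equilibrium.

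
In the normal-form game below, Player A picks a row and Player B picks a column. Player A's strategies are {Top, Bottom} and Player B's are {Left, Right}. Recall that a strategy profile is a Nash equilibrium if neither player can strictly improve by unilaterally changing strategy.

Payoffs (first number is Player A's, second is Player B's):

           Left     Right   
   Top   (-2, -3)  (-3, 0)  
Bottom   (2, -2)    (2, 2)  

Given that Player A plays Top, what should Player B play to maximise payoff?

Against Top, Player B earns -3 from Left and 0 from Right.
So Right is the best response.

Right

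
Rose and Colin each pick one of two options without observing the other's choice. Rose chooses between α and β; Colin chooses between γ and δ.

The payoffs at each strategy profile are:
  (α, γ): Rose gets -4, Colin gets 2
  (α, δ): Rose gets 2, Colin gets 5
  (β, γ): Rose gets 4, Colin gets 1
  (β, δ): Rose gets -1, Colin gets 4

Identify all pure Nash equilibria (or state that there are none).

(α, δ)

(α, γ): Rose prefers β (4 > -4); Colin prefers δ (5 > 2) — not an equilibrium.
(α, δ): Rose gets 2 ≥ -1 from β, and Colin gets 5 ≥ 2 from γ — Nash equilibrium.
(β, γ): Colin prefers δ (4 > 1) — not an equilibrium.
(β, δ): Rose prefers α (2 > -1) — not an equilibrium.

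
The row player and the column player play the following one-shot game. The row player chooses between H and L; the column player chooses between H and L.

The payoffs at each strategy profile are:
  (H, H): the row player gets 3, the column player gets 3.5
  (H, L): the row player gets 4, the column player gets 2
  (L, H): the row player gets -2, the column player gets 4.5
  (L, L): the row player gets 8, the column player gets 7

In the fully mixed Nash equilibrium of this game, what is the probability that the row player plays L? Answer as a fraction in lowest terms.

3/8

Let r be the probability that the row player plays H. In a completely mixed equilibrium, the column player must be indifferent between H and L.
The column player's expected payoff from H is 3.5r + 4.5(1−r); from L it is 2r + 7(1−r).
Setting these equal: −r + 4.5 = −5r + 7, so r = 5/8.
Therefore the row player plays L with probability 1 − 5/8 = 3/8.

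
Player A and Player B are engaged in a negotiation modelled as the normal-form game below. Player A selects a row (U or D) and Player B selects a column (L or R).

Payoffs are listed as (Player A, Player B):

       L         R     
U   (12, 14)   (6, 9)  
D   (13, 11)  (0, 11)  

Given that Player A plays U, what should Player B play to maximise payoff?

Against U, Player B earns 14 from L and 9 from R.
So L is the best response.

L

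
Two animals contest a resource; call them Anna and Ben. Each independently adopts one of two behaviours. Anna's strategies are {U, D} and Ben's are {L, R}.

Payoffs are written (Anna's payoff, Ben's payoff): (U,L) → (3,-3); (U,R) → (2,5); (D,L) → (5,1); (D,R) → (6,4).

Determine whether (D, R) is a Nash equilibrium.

Yes

At (D, R), Anna earns 6; switching to U would give 2, so Anna has no profitable deviation.
Ben earns 4; switching to L would give 1, so Ben has no profitable deviation.
Neither player can gain by a unilateral deviation, so this profile is a Nash equilibrium.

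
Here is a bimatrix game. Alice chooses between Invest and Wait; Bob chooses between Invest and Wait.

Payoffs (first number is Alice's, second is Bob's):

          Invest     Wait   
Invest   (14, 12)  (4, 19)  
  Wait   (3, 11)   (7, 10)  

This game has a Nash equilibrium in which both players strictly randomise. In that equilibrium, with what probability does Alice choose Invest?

Let r be the probability that Alice plays Invest. In a completely mixed equilibrium, Bob must be indifferent between Invest and Wait.
Bob's expected payoff from Invest is 12r + 11(1−r); from Wait it is 19r + 10(1−r).
Setting these equal: r + 11 = 9r + 10, so r = 1/8.

1/8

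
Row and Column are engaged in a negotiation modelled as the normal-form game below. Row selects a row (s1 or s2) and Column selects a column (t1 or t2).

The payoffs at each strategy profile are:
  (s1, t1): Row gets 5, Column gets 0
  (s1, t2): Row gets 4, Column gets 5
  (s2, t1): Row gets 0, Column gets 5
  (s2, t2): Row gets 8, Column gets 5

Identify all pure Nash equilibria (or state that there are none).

(s2, t2)

(s1, t1): Column prefers t2 (5 > 0) — not an equilibrium.
(s1, t2): Row prefers s2 (8 > 4) — not an equilibrium.
(s2, t1): Row prefers s1 (5 > 0) — not an equilibrium.
(s2, t2): Row gets 8 ≥ 4 from s1, and Column gets 5 ≥ 5 from t1 — Nash equilibrium.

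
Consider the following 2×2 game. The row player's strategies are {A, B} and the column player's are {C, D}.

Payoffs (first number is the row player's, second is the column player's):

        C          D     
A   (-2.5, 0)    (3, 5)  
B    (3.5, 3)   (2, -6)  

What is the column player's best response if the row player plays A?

Against A, the column player earns 0 from C and 5 from D.
So D is the best response.

D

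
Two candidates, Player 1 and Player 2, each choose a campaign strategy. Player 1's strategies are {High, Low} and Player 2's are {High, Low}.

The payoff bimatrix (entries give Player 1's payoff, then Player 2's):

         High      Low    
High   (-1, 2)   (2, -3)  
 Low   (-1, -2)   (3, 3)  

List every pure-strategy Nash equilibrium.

(High, High): Player 1 gets -1 ≥ -1 from Low, and Player 2 gets 2 ≥ -3 from Low — Nash equilibrium.
(High, Low): Player 1 prefers Low (3 > 2); Player 2 prefers High (2 > -3) — not an equilibrium.
(Low, High): Player 2 prefers Low (3 > -2) — not an equilibrium.
(Low, Low): Player 1 gets 3 ≥ 2 from High, and Player 2 gets 3 ≥ -2 from High — Nash equilibrium.

(High, High) and (Low, Low)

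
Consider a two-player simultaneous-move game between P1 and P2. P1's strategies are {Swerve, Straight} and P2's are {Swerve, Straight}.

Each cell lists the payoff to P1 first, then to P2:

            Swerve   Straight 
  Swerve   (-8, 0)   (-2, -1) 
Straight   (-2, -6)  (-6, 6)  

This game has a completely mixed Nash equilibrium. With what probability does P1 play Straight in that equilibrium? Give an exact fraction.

1/13

Let r be the probability that P1 plays Swerve. In a completely mixed equilibrium, P2 must be indifferent between Swerve and Straight.
P2's expected payoff from Swerve is −6(1−r); from Straight it is −r + 6(1−r).
Setting these equal: 6r − 6 = −7r + 6, so r = 12/13.
Therefore P1 plays Straight with probability 1 − 12/13 = 1/13.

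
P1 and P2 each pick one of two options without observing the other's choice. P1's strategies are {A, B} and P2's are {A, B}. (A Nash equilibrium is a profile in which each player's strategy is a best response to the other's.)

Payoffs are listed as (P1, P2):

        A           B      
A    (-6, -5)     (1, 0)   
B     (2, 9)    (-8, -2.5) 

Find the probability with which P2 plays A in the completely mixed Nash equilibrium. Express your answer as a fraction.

Let c be the probability that P2 plays A. In a completely mixed equilibrium, P1 must be indifferent between A and B.
P1's expected payoff from A is −6c + (1−c); from B it is 2c − 8(1−c).
Setting these equal: −7c + 1 = 10c − 8, so c = 9/17.

9/17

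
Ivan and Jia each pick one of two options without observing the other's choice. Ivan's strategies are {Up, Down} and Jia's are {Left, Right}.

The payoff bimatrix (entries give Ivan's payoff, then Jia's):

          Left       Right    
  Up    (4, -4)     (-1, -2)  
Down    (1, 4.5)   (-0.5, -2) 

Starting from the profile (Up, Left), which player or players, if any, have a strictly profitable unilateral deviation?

Jia

Ivan at (Up, Left) earns 4; deviating to Down yields 1 — not better.
Jia earns -4; deviating to Right yields -2 — a strict improvement.
Only Jia has a strictly profitable deviation.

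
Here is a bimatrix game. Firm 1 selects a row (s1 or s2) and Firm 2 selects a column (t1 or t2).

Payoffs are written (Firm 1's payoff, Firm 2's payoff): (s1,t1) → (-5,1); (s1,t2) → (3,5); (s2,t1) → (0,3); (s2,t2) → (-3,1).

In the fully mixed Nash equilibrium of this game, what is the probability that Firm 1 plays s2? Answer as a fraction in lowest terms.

Let r be the probability that Firm 1 plays s1. In a completely mixed equilibrium, Firm 2 must be indifferent between t1 and t2.
Firm 2's expected payoff from t1 is r + 3(1−r); from t2 it is 5r + (1−r).
Setting these equal: −2r + 3 = 4r + 1, so r = 1/3.
Therefore Firm 1 plays s2 with probability 1 − 1/3 = 2/3.

2/3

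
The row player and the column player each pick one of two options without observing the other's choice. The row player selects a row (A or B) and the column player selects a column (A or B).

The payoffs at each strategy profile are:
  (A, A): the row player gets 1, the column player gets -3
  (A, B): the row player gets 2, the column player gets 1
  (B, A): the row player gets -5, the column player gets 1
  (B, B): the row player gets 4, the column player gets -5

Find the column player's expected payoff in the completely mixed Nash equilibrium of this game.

-7/5

First find x, the probability the row player plays A, from the column player's indifference between A and B: −3x + (1−x) = x − 5(1−x), giving x = 3/5.
Since the column player is indifferent in equilibrium, the column player's expected payoff equals the payoff from either column against (3/5, 2/5). Using A: −3(3/5) + (2/5) = -7/5.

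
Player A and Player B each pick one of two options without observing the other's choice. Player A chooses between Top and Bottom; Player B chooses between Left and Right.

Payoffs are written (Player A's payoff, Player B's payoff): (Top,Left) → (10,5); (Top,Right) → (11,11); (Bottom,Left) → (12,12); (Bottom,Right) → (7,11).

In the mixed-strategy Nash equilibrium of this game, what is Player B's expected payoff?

First find x, the probability Player A plays Top, from Player B's indifference between Left and Right: 5x + 12(1−x) = 11x + 11(1−x), giving x = 1/7.
Since Player B is indifferent in equilibrium, Player B's expected payoff equals the payoff from either column against (1/7, 6/7). Using Left: 5(1/7) + 12(6/7) = 11.

11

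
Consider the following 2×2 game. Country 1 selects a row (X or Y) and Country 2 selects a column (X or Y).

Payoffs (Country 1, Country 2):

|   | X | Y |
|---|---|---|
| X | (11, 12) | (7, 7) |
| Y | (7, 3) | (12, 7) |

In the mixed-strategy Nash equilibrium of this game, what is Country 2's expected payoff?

First find p, the probability Country 1 plays X, from Country 2's indifference between X and Y: 12p + 3(1−p) = 7p + 7(1−p), giving p = 4/9.
Since Country 2 is indifferent in equilibrium, Country 2's expected payoff equals the payoff from either column against (4/9, 5/9). Using X: 12(4/9) + 3(5/9) = 7.

7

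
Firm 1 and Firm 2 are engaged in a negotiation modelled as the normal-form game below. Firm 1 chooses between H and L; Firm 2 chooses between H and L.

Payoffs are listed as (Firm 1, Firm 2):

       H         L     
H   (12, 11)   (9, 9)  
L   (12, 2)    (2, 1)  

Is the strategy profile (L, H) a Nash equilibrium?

Yes

At (L, H), Firm 1 earns 12; switching to H would give 12, so Firm 1 has no profitable deviation.
Firm 2 earns 2; switching to L would give 1, so Firm 2 has no profitable deviation.
Neither player can gain by a unilateral deviation, so this profile is a Nash equilibrium.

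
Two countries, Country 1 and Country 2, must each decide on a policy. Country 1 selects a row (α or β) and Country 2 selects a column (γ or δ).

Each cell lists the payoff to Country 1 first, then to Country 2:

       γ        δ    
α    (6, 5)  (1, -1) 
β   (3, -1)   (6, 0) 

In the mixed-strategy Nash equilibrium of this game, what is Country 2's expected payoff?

First find x, the probability Country 1 plays α, from Country 2's indifference between γ and δ: 5x − (1−x) = −x, giving x = 1/7.
Since Country 2 is indifferent in equilibrium, Country 2's expected payoff equals the payoff from either column against (1/7, 6/7). Using γ: 5(1/7) − (6/7) = -1/7.

-1/7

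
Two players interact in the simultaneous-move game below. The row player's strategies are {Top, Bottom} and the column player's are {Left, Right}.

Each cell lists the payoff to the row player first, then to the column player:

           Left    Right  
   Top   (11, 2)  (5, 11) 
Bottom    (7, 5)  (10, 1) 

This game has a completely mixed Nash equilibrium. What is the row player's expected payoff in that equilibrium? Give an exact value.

25/3

First find q, the probability the column player plays Left, from the row player's indifference between Top and Bottom: 11q + 5(1−q) = 7q + 10(1−q), giving q = 5/9.
Since the row player is indifferent in equilibrium, the row player's expected payoff equals the payoff from either row against (5/9, 4/9). Using Top: 11(5/9) + 5(4/9) = 25/3.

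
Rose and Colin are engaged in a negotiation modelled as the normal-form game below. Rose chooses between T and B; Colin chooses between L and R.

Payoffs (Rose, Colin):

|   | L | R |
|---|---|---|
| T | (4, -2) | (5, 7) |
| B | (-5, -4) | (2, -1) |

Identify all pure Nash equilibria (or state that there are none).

(T, R)

(T, L): Colin prefers R (7 > -2) — not an equilibrium.
(T, R): Rose gets 5 ≥ 2 from B, and Colin gets 7 ≥ -2 from L — Nash equilibrium.
(B, L): Rose prefers T (4 > -5); Colin prefers R (-1 > -4) — not an equilibrium.
(B, R): Rose prefers T (5 > 2) — not an equilibrium.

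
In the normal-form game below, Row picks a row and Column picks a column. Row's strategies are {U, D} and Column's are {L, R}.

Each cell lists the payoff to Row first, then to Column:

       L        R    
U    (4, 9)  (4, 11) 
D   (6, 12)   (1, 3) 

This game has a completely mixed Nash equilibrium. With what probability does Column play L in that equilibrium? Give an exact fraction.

3/5

Let c be the probability that Column plays L. In a completely mixed equilibrium, Row must be indifferent between U and D.
Row's expected payoff from U is 4c + 4(1−c); from D it is 6c + (1−c).
Setting these equal: 4 = 5c + 1, so c = 3/5.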